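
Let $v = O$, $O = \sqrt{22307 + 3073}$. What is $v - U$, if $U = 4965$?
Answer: $-4965 + 6 \sqrt{705} \approx -4805.7$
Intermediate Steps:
$O = 6 \sqrt{705}$ ($O = \sqrt{25380} = 6 \sqrt{705} \approx 159.31$)
$v = 6 \sqrt{705} \approx 159.31$
$v - U = 6 \sqrt{705} - 4965 = -4965 + 6 \sqrt{705}$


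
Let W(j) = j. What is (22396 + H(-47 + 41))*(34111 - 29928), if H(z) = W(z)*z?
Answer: 93833056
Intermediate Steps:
H(z) = z**2 (H(z) = z*z = z**2)
(22396 + H(-47 + 41))*(34111 - 29928) = (22396 + (-47 + 41)**2)*(34111 - 29928) = (22396 + (-6)**2)*4183 = (22396 + 36)*4183 = 22432*4183 = 93833056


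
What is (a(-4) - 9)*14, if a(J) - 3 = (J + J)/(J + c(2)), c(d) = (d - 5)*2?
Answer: -364/5 ≈ -72.800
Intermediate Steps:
c(d) = -10 + 2*d (c(d) = (-5 + d)*2 = -10 + 2*d)
a(J) = 3 + 2*J/(-6 + J) (a(J) = 3 + (J + J)/(J + (-10 + 2*2)) = 3 + (2*J)/(J + (-10 + 4)) = 3 + (2*J)/(J - 6) = 3 + (2*J)/(-6 + J) = 3 + 2*J/(-6 + J))
(a(-4) - 9)*14 = ((-18 + 5*(-4))/(-6 - 4) - 9)*14 = ((-18 - 20)/(-10) - 9)*14 = (-⅒*(-38) - 9)*14 = (19/5 - 9)*14 = -26/5*14 = -364/5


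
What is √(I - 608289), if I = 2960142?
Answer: 21*√5333 ≈ 1533.6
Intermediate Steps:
√(I - 608289) = √(2960142 - 608289) = √2351853 = 21*√5333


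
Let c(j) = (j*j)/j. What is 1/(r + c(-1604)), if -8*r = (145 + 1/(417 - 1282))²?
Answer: -748225/3166550372 ≈ -0.00023629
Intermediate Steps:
c(j) = j (c(j) = j²/j = j)
r = -1966397472/748225 (r = -(145 + 1/(417 - 1282))²/8 = -(145 + 1/(-865))²/8 = -(145 - 1/865)²/8 = -(125424/865)²/8 = -⅛*15731179776/748225 = -1966397472/748225 ≈ -2628.1)
1/(r + c(-1604)) = 1/(-1966397472/748225 - 1604) = 1/(-3166550372/748225) = -748225/3166550372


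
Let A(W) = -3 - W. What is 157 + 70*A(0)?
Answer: -53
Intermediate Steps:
157 + 70*A(0) = 157 + 70*(-3 - 1*0) = 157 + 70*(-3 + 0) = 157 + 70*(-3) = 157 - 210 = -53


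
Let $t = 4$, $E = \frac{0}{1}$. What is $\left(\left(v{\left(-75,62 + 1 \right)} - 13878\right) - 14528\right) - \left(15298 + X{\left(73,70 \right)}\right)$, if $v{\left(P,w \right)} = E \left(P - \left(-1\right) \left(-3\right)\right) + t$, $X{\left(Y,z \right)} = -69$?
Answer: $-43631$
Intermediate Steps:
$E = 0$ ($E = 0 \cdot 1 = 0$)
$v{\left(P,w \right)} = 4$ ($v{\left(P,w \right)} = 0 \left(P - \left(-1\right) \left(-3\right)\right) + 4 = 0 \left(P - 3\right) + 4 = 0 \left(-3 + P\right) + 4 = 0 + 4 = 4$)
$\left(\left(v{\left(-75,62 + 1 \right)} - 13878\right) - 14528\right) - \left(15298 + X{\left(73,70 \right)}\right) = \left(\left(4 - 13878\right) - 14528\right) - 15229 = \left(\left(4 - 13878\right) - 14528\right) + \left(-15298 + 69\right) = \left(-13874 - 14528\right) - 15229 = -28402 - 15229 = -43631$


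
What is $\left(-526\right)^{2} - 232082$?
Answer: $44594$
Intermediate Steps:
$\left(-526\right)^{2} - 232082 = 276676 - 232082 = 44594$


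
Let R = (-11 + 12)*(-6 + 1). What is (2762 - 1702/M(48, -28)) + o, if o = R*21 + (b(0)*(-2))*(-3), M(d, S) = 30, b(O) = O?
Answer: 39004/15 ≈ 2600.3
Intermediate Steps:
R = -5 (R = 1*(-5) = -5)
o = -105 (o = -5*21 + (0*(-2))*(-3) = -105 + 0*(-3) = -105 + 0 = -105)
(2762 - 1702/M(48, -28)) + o = (2762 - 1702/30) - 105 = (2762 - 1702*1/30) - 105 = (2762 - 851/15) - 105 = 40579/15 - 105 = 39004/15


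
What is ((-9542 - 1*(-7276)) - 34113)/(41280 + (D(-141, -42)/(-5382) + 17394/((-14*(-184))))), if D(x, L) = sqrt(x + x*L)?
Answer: -11369560413704423112/12903384504586478579 - 51166917984*sqrt(5781)/12903384504586478579 ≈ -0.88113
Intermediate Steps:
D(x, L) = sqrt(x + L*x)
((-9542 - 1*(-7276)) - 34113)/(41280 + (D(-141, -42)/(-5382) + 17394/((-14*(-184))))) = ((-9542 - 1*(-7276)) - 34113)/(41280 + (sqrt(-141*(1 - 42))/(-5382) + 17394/((-14*(-184))))) = ((-9542 + 7276) - 34113)/(41280 + (sqrt(-141*(-41))*(-1/5382) + 17394/2576)) = (-2266 - 34113)/(41280 + (sqrt(5781)*(-1/5382) + 17394*(1/2576))) = -36379/(41280 + (-sqrt(5781)/5382 + 8697/1288)) = -36379/(41280 + (8697/1288 - sqrt(5781)/5382)) = -36379/(53177337/1288 - sqrt(5781)/5382)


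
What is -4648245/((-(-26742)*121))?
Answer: -1549415/1078594 ≈ -1.4365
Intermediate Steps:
-4648245/((-(-26742)*121)) = -4648245/((-1*(-3235782))) = -4648245/3235782 = -4648245*1/3235782 = -1549415/1078594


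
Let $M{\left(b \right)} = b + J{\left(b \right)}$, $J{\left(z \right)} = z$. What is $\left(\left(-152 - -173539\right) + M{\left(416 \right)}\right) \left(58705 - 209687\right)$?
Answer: $-26303933058$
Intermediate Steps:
$M{\left(b \right)} = 2 b$ ($M{\left(b \right)} = b + b = 2 b$)
$\left(\left(-152 - -173539\right) + M{\left(416 \right)}\right) \left(58705 - 209687\right) = \left(\left(-152 - -173539\right) + 2 \cdot 416\right) \left(58705 - 209687\right) = \left(\left(-152 + 173539\right) + 832\right) \left(-150982\right) = \left(173387 + 832\right) \left(-150982\right) = 174219 \left(-150982\right) = -26303933058$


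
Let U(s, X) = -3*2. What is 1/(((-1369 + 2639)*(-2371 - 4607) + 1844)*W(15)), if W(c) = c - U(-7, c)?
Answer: -1/186064536 ≈ -5.3745e-9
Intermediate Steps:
U(s, X) = -6
W(c) = 6 + c (W(c) = c - 1*(-6) = c + 6 = 6 + c)
1/(((-1369 + 2639)*(-2371 - 4607) + 1844)*W(15)) = 1/(((-1369 + 2639)*(-2371 - 4607) + 1844)*(6 + 15)) = 1/((1270*(-6978) + 1844)*21) = (1/21)/(-8862060 + 1844) = (1/21)/(-8860216) = -1/8860216*1/21 = -1/186064536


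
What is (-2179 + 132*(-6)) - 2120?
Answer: -5091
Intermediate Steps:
(-2179 + 132*(-6)) - 2120 = (-2179 - 792) - 2120 = -2971 - 2120 = -5091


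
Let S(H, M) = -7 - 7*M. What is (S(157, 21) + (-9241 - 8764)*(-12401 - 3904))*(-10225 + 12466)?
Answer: 657893442411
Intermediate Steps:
(S(157, 21) + (-9241 - 8764)*(-12401 - 3904))*(-10225 + 12466) = ((-7 - 7*21) + (-9241 - 8764)*(-12401 - 3904))*(-10225 + 12466) = ((-7 - 147) - 18005*(-16305))*2241 = (-154 + 293571525)*2241 = 293571371*2241 = 657893442411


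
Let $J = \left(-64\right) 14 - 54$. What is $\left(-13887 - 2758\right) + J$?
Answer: $-17595$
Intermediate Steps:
$J = -950$ ($J = -896 - 54 = -950$)
$\left(-13887 - 2758\right) + J = \left(-13887 - 2758\right) - 950 = -16645 - 950 = -17595$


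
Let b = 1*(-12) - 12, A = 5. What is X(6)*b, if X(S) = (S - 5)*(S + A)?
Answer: -264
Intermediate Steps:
X(S) = (-5 + S)*(5 + S) (X(S) = (S - 5)*(S + 5) = (-5 + S)*(5 + S))
b = -24 (b = -12 - 12 = -24)
X(6)*b = (-25 + 6²)*(-24) = (-25 + 36)*(-24) = 11*(-24) = -264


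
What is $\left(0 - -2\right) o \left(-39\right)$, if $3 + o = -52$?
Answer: $4290$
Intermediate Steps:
$o = -55$ ($o = -3 - 52 = -55$)
$\left(0 - -2\right) o \left(-39\right) = \left(0 - -2\right) \left(-55\right) \left(-39\right) = \left(0 + 2\right) \left(-55\right) \left(-39\right) = 2 \left(-55\right) \left(-39\right) = \left(-110\right) \left(-39\right) = 4290$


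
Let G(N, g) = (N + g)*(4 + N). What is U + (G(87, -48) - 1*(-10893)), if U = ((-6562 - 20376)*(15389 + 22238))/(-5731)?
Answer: 1096363228/5731 ≈ 1.9130e+5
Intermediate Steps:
G(N, g) = (4 + N)*(N + g)
U = 1013596126/5731 (U = -26938*37627*(-1/5731) = -1013596126*(-1/5731) = 1013596126/5731 ≈ 1.7686e+5)
U + (G(87, -48) - 1*(-10893)) = 1013596126/5731 + ((87² + 4*87 + 4*(-48) + 87*(-48)) - 1*(-10893)) = 1013596126/5731 + ((7569 + 348 - 192 - 4176) + 10893) = 1013596126/5731 + (3549 + 10893) = 1013596126/5731 + 14442 = 1096363228/5731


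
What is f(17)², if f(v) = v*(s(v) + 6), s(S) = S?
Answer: 152881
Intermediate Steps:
f(v) = v*(6 + v) (f(v) = v*(v + 6) = v*(6 + v))
f(17)² = (17*(6 + 17))² = (17*23)² = 391² = 152881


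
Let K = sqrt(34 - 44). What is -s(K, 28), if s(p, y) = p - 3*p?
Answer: 2*I*sqrt(10) ≈ 6.3246*I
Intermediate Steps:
K = I*sqrt(10) (K = sqrt(-10) = I*sqrt(10) ≈ 3.1623*I)
s(p, y) = -2*p
-s(K, 28) = -(-2)*I*sqrt(10) = 2*I*sqrt(10)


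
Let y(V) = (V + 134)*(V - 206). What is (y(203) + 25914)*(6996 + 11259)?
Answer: 454604265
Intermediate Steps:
y(V) = (-206 + V)*(134 + V) (y(V) = (134 + V)*(-206 + V) = (-206 + V)*(134 + V))
(y(203) + 25914)*(6996 + 11259) = ((-27604 + 203² - 72*203) + 25914)*(6996 + 11259) = ((-27604 + 41209 - 14616) + 25914)*18255 = (-1011 + 25914)*18255 = 24903*18255 = 454604265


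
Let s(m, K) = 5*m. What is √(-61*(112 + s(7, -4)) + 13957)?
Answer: √4990 ≈ 70.640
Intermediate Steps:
√(-61*(112 + s(7, -4)) + 13957) = √(-61*(112 + 5*7) + 13957) = √(-61*(112 + 35) + 13957) = √(-61*147 + 13957) = √(-8967 + 13957) = √4990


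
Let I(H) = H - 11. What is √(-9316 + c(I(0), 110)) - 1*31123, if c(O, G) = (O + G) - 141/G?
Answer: -31123 + I*√111541210/110 ≈ -31123.0 + 96.012*I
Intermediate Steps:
I(H) = -11 + H
c(O, G) = G + O - 141/G (c(O, G) = (G + O) - 141/G = G + O - 141/G)
√(-9316 + c(I(0), 110)) - 1*31123 = √(-9316 + (110 + (-11 + 0) - 141/110)) - 1*31123 = √(-9316 + (110 - 11 - 141*1/110)) - 31123 = √(-9316 + (110 - 11 - 141/110)) - 31123 = √(-9316 + 10749/110) - 31123 = √(-1014011/110) - 31123 = I*√111541210/110 - 31123 = -31123 + I*√111541210/110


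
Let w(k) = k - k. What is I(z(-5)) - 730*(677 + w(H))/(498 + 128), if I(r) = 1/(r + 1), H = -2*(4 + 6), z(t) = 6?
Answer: -1729422/2191 ≈ -789.33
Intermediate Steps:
H = -20 (H = -2*10 = -20)
w(k) = 0
I(r) = 1/(1 + r)
I(z(-5)) - 730*(677 + w(H))/(498 + 128) = 1/(1 + 6) - 730*(677 + 0)/(498 + 128) = 1/7 - 494210/626 = 1/7 - 730*677/626 = 1/7 - 247105/313 = -1729422/2191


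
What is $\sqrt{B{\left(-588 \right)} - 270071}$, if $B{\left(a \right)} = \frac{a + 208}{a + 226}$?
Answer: $\frac{i \sqrt{8847761641}}{181} \approx 519.68 i$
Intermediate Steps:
$B{\left(a \right)} = \frac{208 + a}{226 + a}$
$\sqrt{B{\left(-588 \right)} - 270071} = \sqrt{\frac{208 - 588}{226 - 588} - 270071} = \sqrt{\frac{1}{-362} \left(-380\right) - 270071} = \sqrt{\left(- \frac{1}{362}\right) \left(-380\right) - 270071} = \sqrt{\frac{190}{181} - 270071} = \sqrt{- \frac{48882661}{181}} = \frac{i \sqrt{8847761641}}{181}$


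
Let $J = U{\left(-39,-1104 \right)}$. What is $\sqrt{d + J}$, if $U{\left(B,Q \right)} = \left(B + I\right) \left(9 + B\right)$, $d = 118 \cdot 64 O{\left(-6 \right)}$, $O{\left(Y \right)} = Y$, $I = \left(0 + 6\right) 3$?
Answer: $i \sqrt{44682} \approx 211.38 i$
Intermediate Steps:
$I = 18$ ($I = 6 \cdot 3 = 18$)
$d = -45312$ ($d = 118 \cdot 64 \left(-6\right) = 7552 \left(-6\right) = -45312$)
$U{\left(B,Q \right)} = \left(9 + B\right) \left(18 + B\right)$ ($U{\left(B,Q \right)} = \left(B + 18\right) \left(9 + B\right) = \left(18 + B\right) \left(9 + B\right) = \left(9 + B\right) \left(18 + B\right)$)
$J = 630$ ($J = 162 + \left(-39\right)^{2} + 27 \left(-39\right) = 162 + 1521 - 1053 = 630$)
$\sqrt{d + J} = \sqrt{-45312 + 630} = \sqrt{-44682} = i \sqrt{44682}$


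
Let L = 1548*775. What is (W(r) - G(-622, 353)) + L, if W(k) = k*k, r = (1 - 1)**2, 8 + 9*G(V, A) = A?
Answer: 3598985/3 ≈ 1.1997e+6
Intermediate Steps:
G(V, A) = -8/9 + A/9
r = 0 (r = 0**2 = 0)
W(k) = k**2
L = 1199700
(W(r) - G(-622, 353)) + L = (0**2 - (-8/9 + (1/9)*353)) + 1199700 = (0 - (-8/9 + 353/9)) + 1199700 = (0 - 1*115/3) + 1199700 = (0 - 115/3) + 1199700 = -115/3 + 1199700 = 3598985/3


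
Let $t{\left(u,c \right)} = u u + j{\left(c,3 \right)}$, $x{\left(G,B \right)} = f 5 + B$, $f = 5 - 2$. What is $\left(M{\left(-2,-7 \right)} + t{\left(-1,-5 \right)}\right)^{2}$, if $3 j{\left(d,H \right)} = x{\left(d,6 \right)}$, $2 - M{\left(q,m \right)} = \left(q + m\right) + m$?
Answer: $676$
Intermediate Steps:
$f = 3$
$M{\left(q,m \right)} = 2 - q - 2 m$ ($M{\left(q,m \right)} = 2 - \left(\left(q + m\right) + m\right) = 2 - \left(\left(m + q\right) + m\right) = 2 - \left(q + 2 m\right) = 2 - q - 2 m$)
$x{\left(G,B \right)} = 15 + B$ ($x{\left(G,B \right)} = 3 \cdot 5 + B = 15 + B$)
$j{\left(d,H \right)} = 7$ ($j{\left(d,H \right)} = \frac{15 + 6}{3} = \frac{1}{3} \cdot 21 = 7$)
$t{\left(u,c \right)} = 7 + u^{2}$ ($t{\left(u,c \right)} = u u + 7 = u^{2} + 7 = 7 + u^{2}$)
$\left(M{\left(-2,-7 \right)} + t{\left(-1,-5 \right)}\right)^{2} = \left(\left(2 - -2 - -14\right) + \left(7 + \left(-1\right)^{2}\right)\right)^{2} = \left(\left(2 + 2 + 14\right) + \left(7 + 1\right)\right)^{2} = \left(18 + 8\right)^{2} = 26^{2} = 676$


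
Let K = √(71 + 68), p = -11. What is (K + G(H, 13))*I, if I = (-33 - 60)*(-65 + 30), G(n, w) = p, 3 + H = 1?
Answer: -35805 + 3255*√139 ≈ 2570.9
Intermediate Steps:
H = -2 (H = -3 + 1 = -2)
K = √139 ≈ 11.790
G(n, w) = -11
I = 3255 (I = -93*(-35) = 3255)
(K + G(H, 13))*I = (√139 - 11)*3255 = (-11 + √139)*3255 = -35805 + 3255*√139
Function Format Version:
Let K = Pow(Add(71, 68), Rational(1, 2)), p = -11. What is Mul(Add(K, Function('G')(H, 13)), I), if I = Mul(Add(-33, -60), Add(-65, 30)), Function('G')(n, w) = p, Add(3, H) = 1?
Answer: Add(-35805, Mul(3255, Pow(139, Rational(1, 2)))) ≈ 2570.9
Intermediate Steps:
H = -2 (H = Add(-3, 1) = -2)
K = Pow(139, Rational(1, 2)) ≈ 11.790
Function('G')(n, w) = -11
I = 3255 (I = Mul(-93, -35) = 3255)
Mul(Add(K, Function('G')(H, 13)), I) = Mul(Add(Pow(139, Rational(1, 2)), -11), 3255) = Mul(Add(-11, Pow(139, Rational(1, 2))), 3255) = Add(-35805, Mul(3255, Pow(139, Rational(1, 2))))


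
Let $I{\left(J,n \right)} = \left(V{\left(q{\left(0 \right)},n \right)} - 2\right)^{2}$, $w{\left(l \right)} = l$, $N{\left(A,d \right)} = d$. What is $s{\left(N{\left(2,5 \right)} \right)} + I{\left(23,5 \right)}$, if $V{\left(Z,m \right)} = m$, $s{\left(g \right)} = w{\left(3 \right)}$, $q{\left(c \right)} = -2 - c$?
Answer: $12$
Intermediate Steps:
$s{\left(g \right)} = 3$
$I{\left(J,n \right)} = \left(-2 + n\right)^{2}$ ($I{\left(J,n \right)} = \left(n - 2\right)^{2} = \left(-2 + n\right)^{2}$)
$s{\left(N{\left(2,5 \right)} \right)} + I{\left(23,5 \right)} = 3 + \left(-2 + 5\right)^{2} = 3 + 3^{2} = 3 + 9 = 12$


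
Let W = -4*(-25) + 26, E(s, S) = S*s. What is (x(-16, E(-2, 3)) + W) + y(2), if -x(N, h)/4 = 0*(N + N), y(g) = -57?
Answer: 69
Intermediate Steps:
W = 126 (W = 100 + 26 = 126)
x(N, h) = 0 (x(N, h) = -0*(N + N) = -0*2*N = -4*0 = 0)
(x(-16, E(-2, 3)) + W) + y(2) = (0 + 126) - 57 = 126 - 57 = 69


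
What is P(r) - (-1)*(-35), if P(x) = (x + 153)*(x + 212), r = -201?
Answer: -563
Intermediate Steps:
P(x) = (153 + x)*(212 + x)
P(r) - (-1)*(-35) = (32436 + (-201)**2 + 365*(-201)) - (-1)*(-35) = (32436 + 40401 - 73365) - 1*35 = -528 - 35 = -563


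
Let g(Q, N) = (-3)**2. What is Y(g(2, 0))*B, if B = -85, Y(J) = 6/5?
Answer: -102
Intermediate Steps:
g(Q, N) = 9
Y(J) = 6/5 (Y(J) = 6*(1/5) = 6/5)
Y(g(2, 0))*B = (6/5)*(-85) = -102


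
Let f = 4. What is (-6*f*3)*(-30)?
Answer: 2160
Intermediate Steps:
(-6*f*3)*(-30) = (-6*4*3)*(-30) = -24*3*(-30) = -72*(-30) = 2160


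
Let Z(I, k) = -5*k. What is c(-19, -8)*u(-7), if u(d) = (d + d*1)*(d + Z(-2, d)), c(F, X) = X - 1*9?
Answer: 6664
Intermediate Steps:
c(F, X) = -9 + X (c(F, X) = X - 9 = -9 + X)
u(d) = -8*d**2 (u(d) = (d + d*1)*(d - 5*d) = (d + d)*(-4*d) = (2*d)*(-4*d) = -8*d**2)
c(-19, -8)*u(-7) = (-9 - 8)*(-8*(-7)**2) = -(-136)*49 = -17*(-392) = 6664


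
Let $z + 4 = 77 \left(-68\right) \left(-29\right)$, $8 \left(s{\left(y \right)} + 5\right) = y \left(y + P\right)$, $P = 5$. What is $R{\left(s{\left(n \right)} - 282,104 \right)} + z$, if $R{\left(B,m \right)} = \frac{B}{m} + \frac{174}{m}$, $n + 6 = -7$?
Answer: $\frac{3947815}{26} \approx 1.5184 \cdot 10^{5}$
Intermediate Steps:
$n = -13$ ($n = -6 - 7 = -13$)
$s{\left(y \right)} = -5 + \frac{y \left(5 + y\right)}{8}$ ($s{\left(y \right)} = -5 + \frac{y \left(y + 5\right)}{8} = -5 + \frac{y \left(5 + y\right)}{8}$)
$z = 151840$ ($z = -4 + 77 \left(-68\right) \left(-29\right) = -4 - -151844 = -4 + 151844 = 151840$)
$R{\left(B,m \right)} = \frac{174}{m} + \frac{B}{m}$
$R{\left(s{\left(n \right)} - 282,104 \right)} + z = \frac{174 + \left(\left(-5 + \frac{\left(-13\right)^{2}}{8} + \frac{5}{8} \left(-13\right)\right) - 282\right)}{104} + 151840 = \frac{174 - 274}{104} + 151840 = \frac{1}{104} \left(-100\right) + 151840 = - \frac{25}{26} + 151840 = \frac{3947815}{26}$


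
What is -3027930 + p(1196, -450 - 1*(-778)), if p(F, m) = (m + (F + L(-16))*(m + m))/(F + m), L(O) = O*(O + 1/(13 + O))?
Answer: -3460206736/1143 ≈ -3.0273e+6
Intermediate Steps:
p(F, m) = (m + 2*m*(784/3 + F))/(F + m) (p(F, m) = (m + (F - 16*(1 + (-16)² + 13*(-16))/(13 - 16))*(m + m))/(F + m) = (m + (F - 16*(1 + 256 - 208)/(-3))*(2*m))/(F + m) = (m + (F - 16*(-⅓)*49)*(2*m))/(F + m) = (m + (F + 784/3)*(2*m))/(F + m) = (m + (784/3 + F)*(2*m))/(F + m) = (m + 2*m*(784/3 + F))/(F + m))
-3027930 + p(1196, -450 - 1*(-778)) = -3027930 + (-450 - 1*(-778))*(1571 + 6*1196)/(3*(1196 + (-450 - 1*(-778)))) = -3027930 + (-450 + 778)*(1571 + 7176)/(3*(1196 + (-450 + 778))) = -3027930 + (⅓)*328*8747/(1196 + 328) = -3027930 + (⅓)*328*8747/1524 = -3027930 + (⅓)*328*(1/1524)*8747 = -3027930 + 717254/1143 = -3460206736/1143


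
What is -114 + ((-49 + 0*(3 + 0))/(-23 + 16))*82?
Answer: 460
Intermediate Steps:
-114 + ((-49 + 0*(3 + 0))/(-23 + 16))*82 = -114 + ((-49 + 0*3)/(-7))*82 = -114 + ((-49 + 0)*(-1/7))*82 = -114 - 49*(-1/7)*82 = -114 + 7*82 = -114 + 574 = 460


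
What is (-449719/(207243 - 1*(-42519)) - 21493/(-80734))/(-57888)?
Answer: 3867434885/145908768488688 ≈ 2.6506e-5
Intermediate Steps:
(-449719/(207243 - 1*(-42519)) - 21493/(-80734))/(-57888) = (-449719/(207243 + 42519) - 21493*(-1/80734))*(-1/57888) = (-449719/249762 + 21493/80734)*(-1/57888) = -7734869770/5041071327*(-1/57888) = 3867434885/145908768488688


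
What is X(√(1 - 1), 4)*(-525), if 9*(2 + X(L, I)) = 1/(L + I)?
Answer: 12425/12 ≈ 1035.4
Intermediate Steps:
X(L, I) = -2 + 1/(9*(I + L)) (X(L, I) = -2 + 1/(9*(L + I)) = -2 + 1/(9*(I + L)))
X(√(1 - 1), 4)*(-525) = ((⅑ - 2*4 - 2*√(1 - 1))/(4 + √(1 - 1)))*(-525) = ((⅑ - 8 - 2*√0)/(4 + √0))*(-525) = ((⅑ - 8 - 2*0)/(4 + 0))*(-525) = ((⅑ - 8 + 0)/4)*(-525) = ((¼)*(-71/9))*(-525) = -71/36*(-525) = 12425/12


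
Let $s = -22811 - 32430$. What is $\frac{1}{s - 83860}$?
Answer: $- \frac{1}{139101} \approx -7.189 \cdot 10^{-6}$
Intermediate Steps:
$s = -55241$ ($s = -22811 - 32430 = -55241$)
$\frac{1}{s - 83860} = \frac{1}{-55241 - 83860} = \frac{1}{-139101} = - \frac{1}{139101}$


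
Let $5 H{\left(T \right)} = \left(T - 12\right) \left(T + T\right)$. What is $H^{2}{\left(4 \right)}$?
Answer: $\frac{4096}{25} \approx 163.84$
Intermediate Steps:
$H{\left(T \right)} = \frac{2 T \left(-12 + T\right)}{5}$ ($H{\left(T \right)} = \frac{\left(T - 12\right) \left(T + T\right)}{5} = \frac{\left(-12 + T\right) 2 T}{5} = \frac{2 T \left(-12 + T\right)}{5}$)
$H^{2}{\left(4 \right)} = \left(\frac{2}{5} \cdot 4 \left(-12 + 4\right)\right)^{2} = \left(\frac{2}{5} \cdot 4 \left(-8\right)\right)^{2} = \left(- \frac{64}{5}\right)^{2} = \frac{4096}{25}$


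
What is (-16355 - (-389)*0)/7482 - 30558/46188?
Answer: -13667218/4799703 ≈ -2.8475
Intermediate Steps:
(-16355 - (-389)*0)/7482 - 30558/46188 = (-16355 - 1*0)*(1/7482) - 30558*1/46188 = (-16355 + 0)*(1/7482) - 5093/7698 = -16355*1/7482 - 5093/7698 = -16355/7482 - 5093/7698 = -13667218/4799703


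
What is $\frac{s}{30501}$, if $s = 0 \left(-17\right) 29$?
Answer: $0$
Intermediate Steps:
$s = 0$ ($s = 0 \cdot 29 = 0$)
$\frac{s}{30501} = \frac{0}{30501} = 0 \cdot \frac{1}{30501} = 0$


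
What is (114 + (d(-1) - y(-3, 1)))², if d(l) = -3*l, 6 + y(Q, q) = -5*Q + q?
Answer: 11449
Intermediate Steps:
y(Q, q) = -6 + q - 5*Q (y(Q, q) = -6 + (-5*Q + q) = -6 + (q - 5*Q) = -6 + q - 5*Q)
(114 + (d(-1) - y(-3, 1)))² = (114 + (-3*(-1) - (-6 + 1 - 5*(-3))))² = (114 + (3 - (-6 + 1 + 15)))² = (114 + (3 - 1*10))² = (114 + (3 - 10))² = (114 - 7)² = 107² = 11449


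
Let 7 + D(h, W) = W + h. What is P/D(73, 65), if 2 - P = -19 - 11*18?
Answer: 219/131 ≈ 1.6718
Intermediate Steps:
P = 219 (P = 2 - (-19 - 11*18) = 2 - (-19 - 198) = 2 - 1*(-217) = 2 + 217 = 219)
D(h, W) = -7 + W + h (D(h, W) = -7 + (W + h) = -7 + W + h)
P/D(73, 65) = 219/(-7 + 65 + 73) = 219/131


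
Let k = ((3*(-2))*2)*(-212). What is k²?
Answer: 6471936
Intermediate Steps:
k = 2544 (k = -6*2*(-212) = -12*(-212) = 2544)
k² = 2544² = 6471936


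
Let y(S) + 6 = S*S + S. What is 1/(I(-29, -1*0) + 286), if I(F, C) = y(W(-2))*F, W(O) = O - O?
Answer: 1/460 ≈ 0.0021739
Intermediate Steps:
W(O) = 0
y(S) = -6 + S + S² (y(S) = -6 + (S*S + S) = -6 + (S² + S) = -6 + (S + S²) = -6 + S + S²)
I(F, C) = -6*F (I(F, C) = (-6 + 0 + 0²)*F = (-6 + 0 + 0)*F = -6*F)
1/(I(-29, -1*0) + 286) = 1/(-6*(-29) + 286) = 1/(174 + 286) = 1/460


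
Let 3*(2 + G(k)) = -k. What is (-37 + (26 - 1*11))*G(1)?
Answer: 154/3 ≈ 51.333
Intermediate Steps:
G(k) = -2 - k/3 (G(k) = -2 + (-k)/3 = -2 - k/3)
(-37 + (26 - 1*11))*G(1) = (-37 + (26 - 1*11))*(-2 - ⅓*1) = (-37 + (26 - 11))*(-2 - ⅓) = (-37 + 15)*(-7/3) = -22*(-7/3) = 154/3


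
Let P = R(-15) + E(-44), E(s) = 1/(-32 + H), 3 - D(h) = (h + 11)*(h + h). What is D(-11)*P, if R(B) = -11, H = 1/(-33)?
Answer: -34980/1057 ≈ -33.094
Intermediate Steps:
H = -1/33 ≈ -0.030303
D(h) = 3 - 2*h*(11 + h) (D(h) = 3 - (h + 11)*(h + h) = 3 - (11 + h)*2*h = 3 - 2*h*(11 + h))
E(s) = -33/1057 (E(s) = 1/(-32 - 1/33) = 1/(-1057/33) = -33/1057)
P = -11660/1057 (P = -11 - 33/1057 = -11660/1057 ≈ -11.031)
D(-11)*P = (3 - 22*(-11) - 2*(-11)²)*(-11660/1057) = (3 + 242 - 2*121)*(-11660/1057) = (3 + 242 - 242)*(-11660/1057) = 3*(-11660/1057) = -34980/1057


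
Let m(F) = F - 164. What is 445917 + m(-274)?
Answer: 445479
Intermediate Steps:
m(F) = -164 + F
445917 + m(-274) = 445917 + (-164 - 274) = 445917 - 438 = 445479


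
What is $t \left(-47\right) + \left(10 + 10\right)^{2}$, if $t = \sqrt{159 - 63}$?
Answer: $400 - 188 \sqrt{6} \approx -60.504$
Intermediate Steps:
$t = 4 \sqrt{6}$ ($t = \sqrt{96} = 4 \sqrt{6} \approx 9.798$)
$t \left(-47\right) + \left(10 + 10\right)^{2} = 4 \sqrt{6} \left(-47\right) + \left(10 + 10\right)^{2} = - 188 \sqrt{6} + 20^{2} = - 188 \sqrt{6} + 400 = 400 - 188 \sqrt{6}$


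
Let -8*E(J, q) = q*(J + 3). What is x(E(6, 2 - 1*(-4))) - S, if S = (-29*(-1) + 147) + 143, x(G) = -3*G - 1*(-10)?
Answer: -1155/4 ≈ -288.75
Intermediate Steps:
E(J, q) = -q*(3 + J)/8 (E(J, q) = -q*(J + 3)/8 = -q*(3 + J)/8)
x(G) = 10 - 3*G (x(G) = -3*G + 10 = 10 - 3*G)
S = 319 (S = (29 + 147) + 143 = 176 + 143 = 319)
x(E(6, 2 - 1*(-4))) - S = (10 - (-3)*(2 - 1*(-4))*(3 + 6)/8) - 1*319 = (10 - (-3)*(2 + 4)*9/8) - 319 = (10 - (-3)*6*9/8) - 319 = (10 - 3*(-27/4)) - 319 = (10 + 81/4) - 319 = 121/4 - 319 = -1155/4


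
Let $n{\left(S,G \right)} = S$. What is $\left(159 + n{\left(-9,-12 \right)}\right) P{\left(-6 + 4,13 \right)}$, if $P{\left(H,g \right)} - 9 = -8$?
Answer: $150$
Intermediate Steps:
$P{\left(H,g \right)} = 1$ ($P{\left(H,g \right)} = 9 - 8 = 1$)
$\left(159 + n{\left(-9,-12 \right)}\right) P{\left(-6 + 4,13 \right)} = \left(159 - 9\right) 1 = 150 \cdot 1 = 150$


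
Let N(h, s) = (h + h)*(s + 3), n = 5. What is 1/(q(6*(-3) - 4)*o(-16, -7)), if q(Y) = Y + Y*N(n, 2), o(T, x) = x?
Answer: 1/7854 ≈ 0.00012732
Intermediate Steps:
N(h, s) = 2*h*(3 + s) (N(h, s) = (2*h)*(3 + s) = 2*h*(3 + s))
q(Y) = 51*Y (q(Y) = Y + Y*(2*5*(3 + 2)) = Y + Y*(2*5*5) = Y + Y*50 = Y + 50*Y = 51*Y)
1/(q(6*(-3) - 4)*o(-16, -7)) = 1/((51*(6*(-3) - 4))*(-7)) = 1/((51*(-18 - 4))*(-7)) = 1/((51*(-22))*(-7)) = 1/(-1122*(-7)) = 1/7854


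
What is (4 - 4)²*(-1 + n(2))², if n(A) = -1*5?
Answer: 0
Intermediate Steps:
n(A) = -5
(4 - 4)²*(-1 + n(2))² = (4 - 4)²*(-1 - 5)² = 0²*(-6)² = 0*36 = 0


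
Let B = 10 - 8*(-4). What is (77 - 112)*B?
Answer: -1470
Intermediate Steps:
B = 42 (B = 10 + 32 = 42)
(77 - 112)*B = (77 - 112)*42 = -35*42 = -1470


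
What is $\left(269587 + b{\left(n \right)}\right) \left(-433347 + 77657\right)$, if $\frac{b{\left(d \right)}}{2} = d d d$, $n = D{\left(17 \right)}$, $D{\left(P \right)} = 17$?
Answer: $-99384409970$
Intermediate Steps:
$n = 17$
$b{\left(d \right)} = 2 d^{3}$ ($b{\left(d \right)} = 2 d d d = 2 d^{2} d = 2 d^{3}$)
$\left(269587 + b{\left(n \right)}\right) \left(-433347 + 77657\right) = \left(269587 + 2 \cdot 17^{3}\right) \left(-433347 + 77657\right) = \left(269587 + 2 \cdot 4913\right) \left(-355690\right) = \left(269587 + 9826\right) \left(-355690\right) = 279413 \left(-355690\right) = -99384409970$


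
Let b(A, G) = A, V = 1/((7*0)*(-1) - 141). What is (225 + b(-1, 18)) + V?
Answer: 31583/141 ≈ 223.99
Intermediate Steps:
V = -1/141 (V = 1/(0*(-1) - 141) = 1/(0 - 141) = 1/(-141) = -1/141 ≈ -0.0070922)
(225 + b(-1, 18)) + V = (225 - 1) - 1/141 = 224 - 1/141 = 31583/141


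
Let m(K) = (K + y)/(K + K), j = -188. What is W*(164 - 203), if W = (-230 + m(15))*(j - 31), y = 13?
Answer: -9782292/5 ≈ -1.9565e+6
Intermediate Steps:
m(K) = (13 + K)/(2*K) (m(K) = (K + 13)/(K + K) = (13 + K)/((2*K)) = (13 + K)*(1/(2*K)) = (13 + K)/(2*K))
W = 250828/5 (W = (-230 + (½)*(13 + 15)/15)*(-188 - 31) = (-230 + (½)*(1/15)*28)*(-219) = (-230 + 14/15)*(-219) = -3436/15*(-219) = 250828/5 ≈ 50166.)
W*(164 - 203) = 250828*(164 - 203)/5 = (250828/5)*(-39) = -9782292/5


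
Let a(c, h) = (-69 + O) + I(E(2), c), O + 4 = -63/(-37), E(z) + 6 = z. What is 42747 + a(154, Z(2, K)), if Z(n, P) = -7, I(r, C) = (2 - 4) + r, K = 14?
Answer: 1578779/37 ≈ 42670.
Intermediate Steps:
E(z) = -6 + z
I(r, C) = -2 + r
O = -85/37 (O = -4 - 63/(-37) = -4 - 63*(-1/37) = -4 + 63/37 = -85/37 ≈ -2.2973)
a(c, h) = -2860/37 (a(c, h) = (-69 - 85/37) + (-2 + (-6 + 2)) = -2638/37 + (-2 - 4) = -2638/37 - 6 = -2860/37)
42747 + a(154, Z(2, K)) = 42747 - 2860/37 = 1578779/37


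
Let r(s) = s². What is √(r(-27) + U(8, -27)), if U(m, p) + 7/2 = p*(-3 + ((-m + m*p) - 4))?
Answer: 5*√1114/2 ≈ 83.442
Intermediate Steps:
U(m, p) = -7/2 + p*(-7 - m + m*p) (U(m, p) = -7/2 + p*(-3 + ((-m + m*p) - 4)) = -7/2 + p*(-3 + (-4 - m + m*p)) = -7/2 + p*(-7 - m + m*p))
√(r(-27) + U(8, -27)) = √((-27)² + (-7/2 - 7*(-27) + 8*(-27)² - 1*8*(-27))) = √(729 + (-7/2 + 189 + 8*729 + 216)) = √(729 + (-7/2 + 189 + 5832 + 216)) = √(729 + 12467/2) = √(13925/2) = 5*√1114/2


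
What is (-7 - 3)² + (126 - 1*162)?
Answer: 64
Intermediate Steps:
(-7 - 3)² + (126 - 1*162) = (-10)² + (126 - 162) = 100 - 36 = 64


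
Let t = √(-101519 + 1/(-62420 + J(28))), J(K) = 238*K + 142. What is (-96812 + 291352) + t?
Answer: 194540 + I*√313989840572538/55614 ≈ 1.9454e+5 + 318.62*I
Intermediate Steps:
J(K) = 142 + 238*K
t = I*√313989840572538/55614 (t = √(-101519 + 1/(-62420 + (142 + 238*28))) = √(-101519 + 1/(-62420 + (142 + 6664))) = √(-101519 + 1/(-62420 + 6806)) = √(-101519 + 1/(-55614)) = √(-101519 - 1/55614) = √(-5645877667/55614) = I*√313989840572538/55614 ≈ 318.62*I)
(-96812 + 291352) + t = (-96812 + 291352) + I*√313989840572538/55614 = 194540 + I*√313989840572538/55614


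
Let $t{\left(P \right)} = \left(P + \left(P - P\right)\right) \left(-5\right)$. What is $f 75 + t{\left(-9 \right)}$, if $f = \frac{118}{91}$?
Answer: $\frac{12945}{91} \approx 142.25$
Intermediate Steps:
$f = \frac{118}{91}$ ($f = 118 \cdot \frac{1}{91} = \frac{118}{91} \approx 1.2967$)
$t{\left(P \right)} = - 5 P$ ($t{\left(P \right)} = \left(P + 0\right) \left(-5\right) = P \left(-5\right) = - 5 P$)
$f 75 + t{\left(-9 \right)} = \frac{118}{91} \cdot 75 - -45 = \frac{8850}{91} + 45 = \frac{12945}{91}$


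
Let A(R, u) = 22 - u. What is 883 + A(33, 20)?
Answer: 885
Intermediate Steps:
883 + A(33, 20) = 883 + (22 - 1*20) = 883 + (22 - 20) = 883 + 2 = 885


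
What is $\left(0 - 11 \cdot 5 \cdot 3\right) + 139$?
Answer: $-26$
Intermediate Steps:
$\left(0 - 11 \cdot 5 \cdot 3\right) + 139 = \left(0 - 165\right) + 139 = -165 + 139 = -26$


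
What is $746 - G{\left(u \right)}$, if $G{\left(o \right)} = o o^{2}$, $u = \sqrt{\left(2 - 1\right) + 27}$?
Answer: $746 - 56 \sqrt{7} \approx 597.84$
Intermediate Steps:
$u = 2 \sqrt{7}$ ($u = \sqrt{\left(2 - 1\right) + 27} = \sqrt{1 + 27} = \sqrt{28} = 2 \sqrt{7} \approx 5.2915$)
$G{\left(o \right)} = o^{3}$
$746 - G{\left(u \right)} = 746 - \left(2 \sqrt{7}\right)^{3} = 746 - 56 \sqrt{7}$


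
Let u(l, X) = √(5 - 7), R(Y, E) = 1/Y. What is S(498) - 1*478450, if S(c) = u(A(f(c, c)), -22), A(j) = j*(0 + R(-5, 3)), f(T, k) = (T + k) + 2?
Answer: -478450 + I*√2 ≈ -4.7845e+5 + 1.4142*I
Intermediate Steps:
f(T, k) = 2 + T + k
A(j) = -j/5 (A(j) = j*(0 + 1/(-5)) = j*(0 - ⅕) = j*(-⅕) = -j/5)
u(l, X) = I*√2 (u(l, X) = √(-2) = I*√2)
S(c) = I*√2
S(498) - 1*478450 = I*√2 - 1*478450 = I*√2 - 478450 = -478450 + I*√2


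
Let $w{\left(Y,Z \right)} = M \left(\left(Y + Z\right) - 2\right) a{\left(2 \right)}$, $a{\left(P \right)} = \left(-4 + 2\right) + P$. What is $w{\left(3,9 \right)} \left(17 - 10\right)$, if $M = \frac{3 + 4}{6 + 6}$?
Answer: $0$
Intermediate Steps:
$a{\left(P \right)} = -2 + P$
$M = \frac{7}{12} \approx 0.58333$
$w{\left(Y,Z \right)} = 0$ ($w{\left(Y,Z \right)} = \frac{7 \left(\left(Y + Z\right) - 2\right)}{12} \left(-2 + 2\right) = \frac{7 \left(-2 + Y + Z\right)}{12} \cdot 0 = \left(- \frac{7}{6} + \frac{7 Y}{12} + \frac{7 Z}{12}\right) 0 = 0$)
$w{\left(3,9 \right)} \left(17 - 10\right) = 0 \left(17 - 10\right) = 0 \cdot 7 = 0$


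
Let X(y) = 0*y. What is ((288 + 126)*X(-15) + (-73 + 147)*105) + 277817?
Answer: 285587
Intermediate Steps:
X(y) = 0
((288 + 126)*X(-15) + (-73 + 147)*105) + 277817 = ((288 + 126)*0 + (-73 + 147)*105) + 277817 = (414*0 + 74*105) + 277817 = (0 + 7770) + 277817 = 7770 + 277817 = 285587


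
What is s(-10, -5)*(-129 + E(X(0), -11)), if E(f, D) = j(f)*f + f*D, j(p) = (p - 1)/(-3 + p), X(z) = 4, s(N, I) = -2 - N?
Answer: -1288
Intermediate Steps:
j(p) = (-1 + p)/(-3 + p)
E(f, D) = D*f + f*(-1 + f)/(-3 + f) (E(f, D) = ((-1 + f)/(-3 + f))*f + f*D = f*(-1 + f)/(-3 + f) + D*f = D*f + f*(-1 + f)/(-3 + f))
s(-10, -5)*(-129 + E(X(0), -11)) = (-2 - 1*(-10))*(-129 + 4*(-1 + 4 - 11*(-3 + 4))/(-3 + 4)) = (-2 + 10)*(-129 + 4*(-1 + 4 - 11*1)/1) = 8*(-129 + 4*1*(-1 + 4 - 11)) = 8*(-129 + 4*1*(-8)) = 8*(-129 - 32) = 8*(-161) = -1288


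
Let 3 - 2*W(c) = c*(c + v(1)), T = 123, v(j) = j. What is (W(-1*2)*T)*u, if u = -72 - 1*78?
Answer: -9225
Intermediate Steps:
u = -150 (u = -72 - 78 = -150)
W(c) = 3/2 - c*(1 + c)/2 (W(c) = 3/2 - c*(c + 1)/2 = 3/2 - c*(1 + c)/2)
(W(-1*2)*T)*u = ((3/2 - (-1)*2/2 - (-1*2)**2/2)*123)*(-150) = ((3/2 - 1/2*(-2) - 1/2*(-2)**2)*123)*(-150) = ((3/2 + 1 - 1/2*4)*123)*(-150) = ((3/2 + 1 - 2)*123)*(-150) = ((1/2)*123)*(-150) = (123/2)*(-150) = -9225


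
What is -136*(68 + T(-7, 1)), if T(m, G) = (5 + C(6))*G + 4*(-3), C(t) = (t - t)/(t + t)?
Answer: -8296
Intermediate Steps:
C(t) = 0 (C(t) = 0/((2*t)) = 0*(1/(2*t)) = 0)
T(m, G) = -12 + 5*G (T(m, G) = (5 + 0)*G + 4*(-3) = 5*G - 12 = -12 + 5*G)
-136*(68 + T(-7, 1)) = -136*(68 + (-12 + 5*1)) = -136*(68 + (-12 + 5)) = -136*(68 - 7) = -136*61 = -8296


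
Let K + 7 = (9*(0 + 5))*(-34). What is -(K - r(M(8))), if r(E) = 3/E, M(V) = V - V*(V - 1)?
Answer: 24591/16 ≈ 1536.9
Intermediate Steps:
M(V) = V - V*(-1 + V)
K = -1537 (K = -7 + (9*(0 + 5))*(-34) = -7 + (9*5)*(-34) = -7 + 45*(-34) = -7 - 1530 = -1537)
-(K - r(M(8))) = -(-1537 - 3/(8*(2 - 1*8))) = -(-1537 - 3/(8*(2 - 8))) = -(-1537 - 3/(8*(-6))) = -(-1537 - 3/(-48)) = -(-1537 - 3*(-1)/48) = -(-1537 - 1*(-1/16)) = -(-1537 + 1/16) = -1*(-24591/16) = 24591/16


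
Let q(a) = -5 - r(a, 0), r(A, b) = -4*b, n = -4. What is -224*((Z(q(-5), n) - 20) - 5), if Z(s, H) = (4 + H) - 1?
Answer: 5824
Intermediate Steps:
q(a) = -5 (q(a) = -5 - (-4)*0 = -5 - 1*0 = -5 + 0 = -5)
Z(s, H) = 3 + H
-224*((Z(q(-5), n) - 20) - 5) = -224*(((3 - 4) - 20) - 5) = -224*((-1 - 20) - 5) = -224*(-21 - 5) = -224*(-26) = 5824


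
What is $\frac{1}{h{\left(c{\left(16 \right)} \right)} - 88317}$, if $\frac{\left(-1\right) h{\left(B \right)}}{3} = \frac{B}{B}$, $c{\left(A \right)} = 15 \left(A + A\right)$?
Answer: $- \frac{1}{88320} \approx -1.1322 \cdot 10^{-5}$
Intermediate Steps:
$c{\left(A \right)} = 30 A$ ($c{\left(A \right)} = 15 \cdot 2 A = 30 A$)
$h{\left(B \right)} = -3$ ($h{\left(B \right)} = - 3 \frac{B}{B} = \left(-3\right) 1 = -3$)
$\frac{1}{h{\left(c{\left(16 \right)} \right)} - 88317} = \frac{1}{-3 - 88317} = \frac{1}{-88320} = - \frac{1}{88320}$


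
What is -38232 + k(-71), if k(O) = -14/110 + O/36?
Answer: -75703517/1980 ≈ -38234.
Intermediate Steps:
k(O) = -7/55 + O/36 (k(O) = -14*1/110 + O*(1/36) = -7/55 + O/36)
-38232 + k(-71) = -38232 + (-7/55 + (1/36)*(-71)) = -38232 + (-7/55 - 71/36) = -38232 - 4157/1980 = -75703517/1980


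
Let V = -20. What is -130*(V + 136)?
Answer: -15080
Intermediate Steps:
-130*(V + 136) = -130*(-20 + 136) = -130*116 = -15080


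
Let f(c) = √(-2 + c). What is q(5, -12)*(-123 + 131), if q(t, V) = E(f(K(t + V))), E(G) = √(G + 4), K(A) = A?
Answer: 4*√2*(3 + I) ≈ 16.971 + 5.6569*I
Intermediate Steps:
E(G) = √(4 + G)
q(t, V) = √(4 + √(-2 + V + t)) (q(t, V) = √(4 + √(-2 + (t + V))) = √(4 + √(-2 + (V + t))) = √(4 + √(-2 + V + t)))
q(5, -12)*(-123 + 131) = √(4 + √(-2 - 12 + 5))*(-123 + 131) = √(4 + √(-9))*8 = √(4 + 3*I)*8 = (√2*(3 + I)/2)*8 = 4*√2*(3 + I)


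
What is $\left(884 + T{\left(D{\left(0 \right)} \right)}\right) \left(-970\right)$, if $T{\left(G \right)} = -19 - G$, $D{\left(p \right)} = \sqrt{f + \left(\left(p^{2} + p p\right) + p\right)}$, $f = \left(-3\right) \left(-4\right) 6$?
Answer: $-839050 + 5820 \sqrt{2} \approx -8.3082 \cdot 10^{5}$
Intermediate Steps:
$f = 72$ ($f = 12 \cdot 6 = 72$)
$D{\left(p \right)} = \sqrt{72 + p + 2 p^{2}}$ ($D{\left(p \right)} = \sqrt{72 + \left(\left(p^{2} + p p\right) + p\right)} = \sqrt{72 + \left(\left(p^{2} + p^{2}\right) + p\right)} = \sqrt{72 + \left(2 p^{2} + p\right)} = \sqrt{72 + \left(p + 2 p^{2}\right)} = \sqrt{72 + p + 2 p^{2}}$)
$\left(884 + T{\left(D{\left(0 \right)} \right)}\right) \left(-970\right) = \left(884 - \left(19 + \sqrt{72 + 0 + 2 \cdot 0^{2}}\right)\right) \left(-970\right) = \left(884 - \left(19 + \sqrt{72 + 0 + 2 \cdot 0}\right)\right) \left(-970\right) = \left(884 - \left(19 + \sqrt{72 + 0 + 0}\right)\right) \left(-970\right) = \left(884 - \left(19 + \sqrt{72}\right)\right) \left(-970\right) = \left(884 - \left(19 + 6 \sqrt{2}\right)\right) \left(-970\right) = \left(865 - 6 \sqrt{2}\right) \left(-970\right) = -839050 + 5820 \sqrt{2}$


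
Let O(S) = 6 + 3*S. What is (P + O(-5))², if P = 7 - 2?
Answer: 16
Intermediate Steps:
P = 5
(P + O(-5))² = (5 + (6 + 3*(-5)))² = (5 + (6 - 15))² = (5 - 9)² = (-4)² = 16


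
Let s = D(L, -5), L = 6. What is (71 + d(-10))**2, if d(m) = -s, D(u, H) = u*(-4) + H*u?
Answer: 15625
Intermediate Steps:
D(u, H) = -4*u + H*u
s = -54 (s = 6*(-4 - 5) = 6*(-9) = -54)
d(m) = 54 (d(m) = -1*(-54) = 54)
(71 + d(-10))**2 = (71 + 54)**2 = 125**2 = 15625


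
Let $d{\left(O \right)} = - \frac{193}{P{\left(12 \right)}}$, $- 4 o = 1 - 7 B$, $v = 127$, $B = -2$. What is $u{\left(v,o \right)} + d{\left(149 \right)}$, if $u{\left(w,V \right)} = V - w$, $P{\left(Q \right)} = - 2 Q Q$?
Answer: $- \frac{37463}{288} \approx -130.08$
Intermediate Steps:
$o = - \frac{15}{4}$ ($o = - \frac{1 - -14}{4} = - \frac{1 + 14}{4} = \left(- \frac{1}{4}\right) 15 = - \frac{15}{4} \approx -3.75$)
$P{\left(Q \right)} = - 2 Q^{2}$
$d{\left(O \right)} = \frac{193}{288}$ ($d{\left(O \right)} = - \frac{193}{\left(-2\right) 12^{2}} = - \frac{193}{\left(-2\right) 144} = - \frac{193}{-288} = \left(-193\right) \left(- \frac{1}{288}\right) = \frac{193}{288}$)
$u{\left(v,o \right)} + d{\left(149 \right)} = \left(- \frac{15}{4} - 127\right) + \frac{193}{288} = - \frac{523}{4} + \frac{193}{288} = - \frac{37463}{288}$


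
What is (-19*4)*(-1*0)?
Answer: 0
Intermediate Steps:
(-19*4)*(-1*0) = -76*0 = 0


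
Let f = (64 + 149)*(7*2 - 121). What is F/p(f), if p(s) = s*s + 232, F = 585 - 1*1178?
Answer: -593/519429913 ≈ -1.1416e-6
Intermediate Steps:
F = -593 (F = 585 - 1178 = -593)
f = -22791 (f = 213*(14 - 121) = 213*(-107) = -22791)
p(s) = 232 + s² (p(s) = s² + 232 = 232 + s²)
F/p(f) = -593/(232 + (-22791)²) = -593/(232 + 519429681) = -593/519429913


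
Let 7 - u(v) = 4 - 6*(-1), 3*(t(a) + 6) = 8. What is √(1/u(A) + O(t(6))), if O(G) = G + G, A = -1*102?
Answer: I*√7 ≈ 2.6458*I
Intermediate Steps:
A = -102
t(a) = -10/3 (t(a) = -6 + (⅓)*8 = -6 + 8/3 = -10/3)
u(v) = -3 (u(v) = 7 - (4 - 6*(-1)) = 7 - (4 + 6) = 7 - 1*10 = 7 - 10 = -3)
O(G) = 2*G
√(1/u(A) + O(t(6))) = √(1/(-3) + 2*(-10/3)) = √(-⅓ - 20/3) = √(-7) = I*√7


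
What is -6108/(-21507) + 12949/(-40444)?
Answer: -10487397/289943036 ≈ -0.036171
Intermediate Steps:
-6108/(-21507) + 12949/(-40444) = -6108*(-1/21507) + 12949*(-1/40444) = 2036/7169 - 12949/40444 = -10487397/289943036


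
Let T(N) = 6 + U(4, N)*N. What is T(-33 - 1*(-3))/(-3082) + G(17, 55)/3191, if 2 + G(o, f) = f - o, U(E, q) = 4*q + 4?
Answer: -5506437/4917331 ≈ -1.1198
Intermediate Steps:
U(E, q) = 4 + 4*q
G(o, f) = -2 + f - o (G(o, f) = -2 + (f - o) = -2 + f - o)
T(N) = 6 + N*(4 + 4*N) (T(N) = 6 + (4 + 4*N)*N = 6 + N*(4 + 4*N))
T(-33 - 1*(-3))/(-3082) + G(17, 55)/3191 = (6 + 4*(-33 - 1*(-3))*(1 + (-33 - 1*(-3))))/(-3082) + (-2 + 55 - 1*17)/3191 = (6 + 4*(-33 + 3)*(1 + (-33 + 3)))*(-1/3082) + (-2 + 55 - 17)*(1/3191) = (6 + 4*(-30)*(1 - 30))*(-1/3082) + 36*(1/3191) = (6 + 4*(-30)*(-29))*(-1/3082) + 36/3191 = (6 + 3480)*(-1/3082) + 36/3191 = 3486*(-1/3082) + 36/3191 = -1743/1541 + 36/3191 = -5506437/4917331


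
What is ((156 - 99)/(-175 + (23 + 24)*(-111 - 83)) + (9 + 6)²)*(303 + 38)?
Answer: 712985988/9293 ≈ 76723.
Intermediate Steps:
((156 - 99)/(-175 + (23 + 24)*(-111 - 83)) + (9 + 6)²)*(303 + 38) = (57/(-175 + 47*(-194)) + 15²)*341 = (57/(-175 - 9118) + 225)*341 = (57/(-9293) + 225)*341 = (57*(-1/9293) + 225)*341 = (-57/9293 + 225)*341 = (2090868/9293)*341 = 712985988/9293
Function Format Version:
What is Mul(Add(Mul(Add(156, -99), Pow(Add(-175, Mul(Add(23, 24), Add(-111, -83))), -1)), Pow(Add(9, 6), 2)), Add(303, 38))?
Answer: Rational(712985988, 9293) ≈ 76723.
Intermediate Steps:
Mul(Add(Mul(Add(156, -99), Pow(Add(-175, Mul(Add(23, 24), Add(-111, -83))), -1)), Pow(Add(9, 6), 2)), Add(303, 38)) = Mul(Add(Mul(57, Pow(Add(-175, Mul(47, -194)), -1)), Pow(15, 2)), 341) = Mul(Add(Mul(57, Pow(Add(-175, -9118), -1)), 225), 341) = Mul(Add(Mul(57, Pow(-9293, -1)), 225), 341) = Mul(Add(Mul(57, Rational(-1, 9293)), 225), 341) = Mul(Add(Rational(-57, 9293), 225), 341) = Mul(Rational(2090868, 9293), 341) = Rational(712985988, 9293)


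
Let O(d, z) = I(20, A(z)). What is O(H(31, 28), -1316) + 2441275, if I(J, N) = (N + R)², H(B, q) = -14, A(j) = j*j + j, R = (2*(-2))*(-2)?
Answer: 2994798821579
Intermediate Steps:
R = 8 (R = -4*(-2) = 8)
A(j) = j + j² (A(j) = j² + j = j + j²)
I(J, N) = (8 + N)² (I(J, N) = (N + 8)² = (8 + N)²)
O(d, z) = (8 + z*(1 + z))²
O(H(31, 28), -1316) + 2441275 = (8 - 1316*(1 - 1316))² + 2441275 = (8 - 1316*(-1315))² + 2441275 = (8 + 1730540)² + 2441275 = 1730548² + 2441275 = 2994796380304 + 2441275 = 2994798821579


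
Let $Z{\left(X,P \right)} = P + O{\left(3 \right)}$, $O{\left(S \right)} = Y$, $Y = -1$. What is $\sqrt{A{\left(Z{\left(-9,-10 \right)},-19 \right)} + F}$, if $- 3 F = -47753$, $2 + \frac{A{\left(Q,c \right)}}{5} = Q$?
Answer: $\frac{\sqrt{142674}}{3} \approx 125.91$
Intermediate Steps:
$O{\left(S \right)} = -1$
$Z{\left(X,P \right)} = -1 + P$ ($Z{\left(X,P \right)} = P - 1 = -1 + P$)
$A{\left(Q,c \right)} = -10 + 5 Q$
$F = \frac{47753}{3}$ ($F = \left(- \frac{1}{3}\right) \left(-47753\right) = \frac{47753}{3} \approx 15918.0$)
$\sqrt{A{\left(Z{\left(-9,-10 \right)},-19 \right)} + F} = \sqrt{\left(-10 + 5 \left(-1 - 10\right)\right) + \frac{47753}{3}} = \sqrt{\left(-10 + 5 \left(-11\right)\right) + \frac{47753}{3}} = \sqrt{\left(-10 - 55\right) + \frac{47753}{3}} = \sqrt{-65 + \frac{47753}{3}} = \sqrt{\frac{47558}{3}} = \frac{\sqrt{142674}}{3}$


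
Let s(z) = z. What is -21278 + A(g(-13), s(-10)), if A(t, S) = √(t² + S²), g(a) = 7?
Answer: -21278 + √149 ≈ -21266.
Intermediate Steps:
A(t, S) = √(S² + t²)
-21278 + A(g(-13), s(-10)) = -21278 + √((-10)² + 7²) = -21278 + √(100 + 49) = -21278 + √149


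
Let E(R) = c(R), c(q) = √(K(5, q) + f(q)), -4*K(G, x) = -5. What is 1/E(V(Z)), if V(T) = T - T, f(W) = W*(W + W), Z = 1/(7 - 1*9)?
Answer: 2*√5/5 ≈ 0.89443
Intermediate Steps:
Z = -½ (Z = 1/(7 - 9) = 1/(-2) = -½ ≈ -0.50000)
K(G, x) = 5/4 (K(G, x) = -¼*(-5) = 5/4)
f(W) = 2*W² (f(W) = W*(2*W) = 2*W²)
V(T) = 0
c(q) = √(5/4 + 2*q²)
E(R) = √(5 + 8*R²)/2
1/E(V(Z)) = 1/(√(5 + 8*0²)/2) = 1/(√(5 + 8*0)/2) = 1/(√(5 + 0)/2) = 1/(√5/2) = 2*√5/5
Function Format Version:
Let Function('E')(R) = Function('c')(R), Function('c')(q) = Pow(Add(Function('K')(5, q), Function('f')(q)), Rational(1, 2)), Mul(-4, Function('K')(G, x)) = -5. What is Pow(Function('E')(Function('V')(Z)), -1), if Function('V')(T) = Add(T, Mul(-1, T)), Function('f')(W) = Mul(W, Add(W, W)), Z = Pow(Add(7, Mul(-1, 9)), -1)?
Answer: Mul(Rational(2, 5), Pow(5, Rational(1, 2))) ≈ 0.89443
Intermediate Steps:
Z = Rational(-1, 2) (Z = Pow(Add(7, -9), -1) = Pow(-2, -1) = Rational(-1, 2) ≈ -0.50000)
Function('K')(G, x) = Rational(5, 4) (Function('K')(G, x) = Mul(Rational(-1, 4), -5) = Rational(5, 4))
Function('f')(W) = Mul(2, Pow(W, 2)) (Function('f')(W) = Mul(W, Mul(2, W)) = Mul(2, Pow(W, 2)))
Function('V')(T) = 0
Function('c')(q) = Pow(Add(Rational(5, 4), Mul(2, Pow(q, 2))), Rational(1, 2))
Function('E')(R) = Mul(Rational(1, 2), Pow(Add(5, Mul(8, Pow(R, 2))), Rational(1, 2)))
Pow(Function('E')(Function('V')(Z)), -1) = Pow(Mul(Rational(1, 2), Pow(Add(5, Mul(8, Pow(0, 2))), Rational(1, 2))), -1) = Pow(Mul(Rational(1, 2), Pow(Add(5, Mul(8, 0)), Rational(1, 2))), -1) = Pow(Mul(Rational(1, 2), Pow(Add(5, 0), Rational(1, 2))), -1) = Pow(Mul(Rational(1, 2), Pow(5, Rational(1, 2))), -1) = Mul(Rational(2, 5), Pow(5, Rational(1, 2)))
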